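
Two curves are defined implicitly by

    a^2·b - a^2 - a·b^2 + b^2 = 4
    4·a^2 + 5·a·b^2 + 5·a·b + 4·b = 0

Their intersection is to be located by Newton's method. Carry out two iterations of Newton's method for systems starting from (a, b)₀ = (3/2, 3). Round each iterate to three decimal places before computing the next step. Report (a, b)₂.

(-0.026, 1.881)

At (3/2, 3): F = (-4.000, 111.000).
Jacobian J = [[2·a·b - 2·a - b^2, a^2 - 2·a·b + 2·b], [8·a + 5·b^2 + 5·b, 10·a·b + 5·a + 4]].
At the point, J = [[-3.000, -0.750], [72.000, 56.500]] (det J = -115.500).
Solving J·Δ = −F gives Δ = (-1.236, -0.390).
Then the next iterate is (a, b)₁ = (0.264, 2.610).
Round to (0.264, 2.610) and repeat: F = (1.12592, 23.15596), J = [[-5.96202, 3.91162], [49.22250, 12.21040]].
Δ = (-0.290, -0.729), so (a, b)₂ = (-0.026, 1.881).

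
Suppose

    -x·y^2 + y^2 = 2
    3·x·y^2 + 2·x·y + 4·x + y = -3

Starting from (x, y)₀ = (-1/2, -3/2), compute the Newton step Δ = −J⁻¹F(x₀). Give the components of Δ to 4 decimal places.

(0.1818, 0.2146)

At (-1/2, -3/2): F = (1.3750, -2.3750).
Jacobian J = [[-y^2, -2·x·y + 2·y], [3·y^2 + 2·y + 4, 6·x·y + 2·x + 1]].
At the point, J = [[-2.2500, -4.5000], [7.7500, 4.5000]] (det J = 24.7500).
Solving J·Δ = −F gives Δ = (0.1818, 0.2146).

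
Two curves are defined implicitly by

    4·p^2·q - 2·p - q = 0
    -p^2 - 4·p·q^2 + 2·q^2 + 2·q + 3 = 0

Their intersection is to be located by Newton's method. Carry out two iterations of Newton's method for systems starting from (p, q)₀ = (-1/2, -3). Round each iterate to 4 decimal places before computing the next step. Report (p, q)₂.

(-0.8275, -0.4056)

At (-1/2, -3): F = (1.0000, 32.7500).
Jacobian J = [[8·p·q - 2, 4·p^2 - 1], [-2·p - 4·q^2, -8·p·q + 4·q + 2]].
At the point, J = [[10.0000, 0.0000], [-35.0000, -22.0000]] (det J = -220.0000).
Solving J·Δ = −F gives Δ = (-0.1000, 1.6477).
Then the next iterate is (p, q)₁ = (-0.6000, -1.3523).
Round to (-0.6000, -1.3523) and repeat: F = (0.604988, 7.981747), J = [[4.491040, 0.4400], [-6.114861, -9.900240]].
Δ = (-0.2275, 0.9467), so (p, q)₂ = (-0.8275, -0.4056).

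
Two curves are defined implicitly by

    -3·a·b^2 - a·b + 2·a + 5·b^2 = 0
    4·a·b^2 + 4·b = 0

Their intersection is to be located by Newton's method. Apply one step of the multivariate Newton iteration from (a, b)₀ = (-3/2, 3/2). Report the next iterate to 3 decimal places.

(-1.849, 0.740)

At (-3/2, 3/2): F = (20.625, -7.500).
Jacobian J = [[-3·b^2 - b + 2, -6·a·b - a + 10·b], [4·b^2, 8·a·b + 4]].
At the point, J = [[-6.250, 30.000], [9.000, -14.000]] (det J = -182.500).
Solving J·Δ = −F gives Δ = (-0.349, -0.760).
Then the next iterate is (a, b)₁ = (-1.849, 0.740).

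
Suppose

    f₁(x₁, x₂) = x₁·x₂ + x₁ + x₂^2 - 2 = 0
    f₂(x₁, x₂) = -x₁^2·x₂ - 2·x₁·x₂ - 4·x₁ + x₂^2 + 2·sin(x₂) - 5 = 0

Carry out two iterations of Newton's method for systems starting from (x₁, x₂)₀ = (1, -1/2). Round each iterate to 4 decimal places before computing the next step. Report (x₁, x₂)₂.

(2.3726, -3.5807)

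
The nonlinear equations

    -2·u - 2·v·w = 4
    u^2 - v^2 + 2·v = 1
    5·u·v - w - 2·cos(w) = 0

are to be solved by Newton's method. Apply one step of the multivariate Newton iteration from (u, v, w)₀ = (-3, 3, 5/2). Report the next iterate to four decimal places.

(-1.2676, 1.6513, 0.8797)

At (-3, 3, 5/2): F = (-13.0000, 5.0000, -45.897713).
Jacobian J = [[-2, -2·w, -2·v], [2·u, -2·v + 2, 0], [5·v, 5·u, 2·sin(w) - 1]].
At the point, J = [[-2.0000, -5.0000, -6.0000], [-6.0000, -4.0000, 0.0000], [15.0000, -15.0000, 0.196944]] (det J = -904.332774).
Solving J·Δ = −F gives Δ = (1.7324, -1.3487, -1.6203).
Then the next iterate is (u, v, w)₁ = (-1.2676, 1.6513, 0.8797).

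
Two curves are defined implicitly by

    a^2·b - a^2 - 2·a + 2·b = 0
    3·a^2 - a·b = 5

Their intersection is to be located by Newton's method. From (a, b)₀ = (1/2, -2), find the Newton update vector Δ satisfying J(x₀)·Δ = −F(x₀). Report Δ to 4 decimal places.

At (1/2, -2): F = (-5.7500, -3.2500).
Jacobian J = [[2·a·b - 2·a - 2, a^2 + 2], [6·a - b, -a]].
At the point, J = [[-5.0000, 2.2500], [5.0000, -0.5000]] (det J = -8.7500).
Solving J·Δ = −F gives Δ = (1.1643, 5.1429).

(1.1643, 5.1429)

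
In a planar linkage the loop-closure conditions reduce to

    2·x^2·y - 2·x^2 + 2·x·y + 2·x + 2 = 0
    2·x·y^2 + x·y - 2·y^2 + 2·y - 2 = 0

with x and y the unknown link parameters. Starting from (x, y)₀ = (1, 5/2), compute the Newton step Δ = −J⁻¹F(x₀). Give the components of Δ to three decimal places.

(0.667, -5.167)

At (1, 5/2): F = (12.000, 5.500).
Jacobian J = [[4·x·y - 4·x + 2·y + 2, 2·x^2 + 2·x], [2·y^2 + y, 4·x·y + x - 4·y + 2]].
At the point, J = [[13.000, 4.000], [15.000, 3.000]] (det J = -21.000).
Solving J·Δ = −F gives Δ = (0.667, -5.167).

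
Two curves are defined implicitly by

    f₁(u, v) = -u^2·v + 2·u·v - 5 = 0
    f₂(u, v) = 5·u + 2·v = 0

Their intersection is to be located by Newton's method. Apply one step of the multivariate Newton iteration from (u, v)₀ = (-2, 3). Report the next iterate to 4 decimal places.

At (-2, 3): F = (-29.0000, -4.0000).
Jacobian J = [[-2·u·v + 2·v, -u^2 + 2·u], [5, 2]].
At the point, J = [[18.0000, -8.0000], [5.0000, 2.0000]] (det J = 76.0000).
Solving J·Δ = −F gives Δ = (1.1842, -0.9605).
Then the next iterate is (u, v)₁ = (-0.8158, 2.0395).

(-0.8158, 2.0395)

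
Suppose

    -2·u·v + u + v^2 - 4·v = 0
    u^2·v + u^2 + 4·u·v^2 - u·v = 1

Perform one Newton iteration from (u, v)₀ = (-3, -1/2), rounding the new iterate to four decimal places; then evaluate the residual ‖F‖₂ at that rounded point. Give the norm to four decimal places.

1.1732

At (-3, -1/2): F = (-3.7500, -1.0000).
Jacobian J = [[-2·v + 1, -2·u + 2·v - 4], [2·u·v + 2·u + 4·v^2 - v, u^2 + 8·u·v - u]].
At the point, J = [[2.0000, 1.0000], [-1.5000, 24.0000]] (det J = 49.5000).
Solving J·Δ = −F gives Δ = (1.7980, 0.1540).
Then the next iterate is (u, v)₁ = (-1.2020, -0.3460).
Re-evaluating at (-1.2020, -0.3460): F = (-0.530068, -1.046585), so ‖F‖₂ = 1.1732.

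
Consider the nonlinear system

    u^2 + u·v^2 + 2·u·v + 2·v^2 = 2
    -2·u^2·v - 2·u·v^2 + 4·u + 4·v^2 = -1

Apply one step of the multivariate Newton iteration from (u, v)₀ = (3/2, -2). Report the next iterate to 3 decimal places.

(-0.898, -1.904)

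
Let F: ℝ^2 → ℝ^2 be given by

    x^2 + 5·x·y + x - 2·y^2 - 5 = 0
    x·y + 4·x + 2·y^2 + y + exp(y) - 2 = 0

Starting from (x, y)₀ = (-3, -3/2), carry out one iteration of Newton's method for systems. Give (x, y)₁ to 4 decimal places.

At (-3, -3/2): F = (19.0000, -6.276870).
Jacobian J = [[2·x + 5·y + 1, 5·x - 4·y], [y + 4, x + 4·y + exp(y) + 1]].
At the point, J = [[-12.5000, -9.0000], [2.5000, -7.776870]] (det J = 119.710873).
Solving J·Δ = −F gives Δ = (1.7062, -0.2586).
Then the next iterate is (x, y)₁ = (-1.2938, -1.7586).

(-1.2938, -1.7586)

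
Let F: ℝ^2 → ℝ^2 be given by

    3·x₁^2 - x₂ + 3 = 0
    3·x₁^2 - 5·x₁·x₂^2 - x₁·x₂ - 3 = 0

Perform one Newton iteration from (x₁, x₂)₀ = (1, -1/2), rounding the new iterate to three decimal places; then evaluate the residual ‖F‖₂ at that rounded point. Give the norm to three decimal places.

At (1, -1/2): F = (6.500, -0.750).
Jacobian J = [[6·x₁, -1], [6·x₁ - 5·x₂^2 - x₂, -10·x₁·x₂ - x₁]].
At the point, J = [[6.000, -1.000], [5.250, 4.000]] (det J = 29.250).
Solving J·Δ = −F gives Δ = (-0.863, 1.321).
Then the next iterate is (x₁, x₂)₁ = (0.137, 0.821).
Re-evaluating at (0.137, 0.821): F = (2.23531, -3.51789), so ‖F‖₂ = 4.168.

4.168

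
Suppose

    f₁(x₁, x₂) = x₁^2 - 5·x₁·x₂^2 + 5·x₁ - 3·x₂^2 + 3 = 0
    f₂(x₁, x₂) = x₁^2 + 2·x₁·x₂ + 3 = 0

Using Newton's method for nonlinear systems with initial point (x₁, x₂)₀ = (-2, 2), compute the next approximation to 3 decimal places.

(-1.053, 1.750)

At (-2, 2): F = (25.000, -1.000).
Jacobian J = [[2·x₁ - 5·x₂^2 + 5, -10·x₁·x₂ - 6·x₂], [2·x₁ + 2·x₂, 2·x₁]].
At the point, J = [[-19.000, 28.000], [0.000, -4.000]] (det J = 76.000).
Solving J·Δ = −F gives Δ = (0.947, -0.250).
Then the next iterate is (x₁, x₂)₁ = (-1.053, 1.750).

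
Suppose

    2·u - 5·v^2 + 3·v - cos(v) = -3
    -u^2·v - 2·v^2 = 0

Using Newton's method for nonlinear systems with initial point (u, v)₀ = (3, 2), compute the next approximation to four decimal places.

At (3, 2): F = (-4.583853, -26.0000).
Jacobian J = [[2, -10·v + sin(v) + 3], [-2·u·v, -u^2 - 4·v]].
At the point, J = [[2.0000, -16.090703], [-12.0000, -17.0000]] (det J = -227.088431).
Solving J·Δ = −F gives Δ = (-1.4991, -0.4712).
Then the next iterate is (u, v)₁ = (1.5009, 1.5288).

(1.5009, 1.5288)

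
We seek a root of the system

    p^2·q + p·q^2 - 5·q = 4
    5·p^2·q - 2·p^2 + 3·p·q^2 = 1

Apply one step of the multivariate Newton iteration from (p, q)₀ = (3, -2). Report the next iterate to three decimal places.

(1.942, -0.942)

At (3, -2): F = (0.000, -73.000).
Jacobian J = [[2·p·q + q^2, p^2 + 2·p·q - 5], [10·p·q - 4·p + 3·q^2, 5·p^2 + 6·p·q]].
At the point, J = [[-8.000, -8.000], [-60.000, 9.000]] (det J = -552.000).
Solving J·Δ = −F gives Δ = (-1.058, 1.058).
Then the next iterate is (p, q)₁ = (1.942, -0.942).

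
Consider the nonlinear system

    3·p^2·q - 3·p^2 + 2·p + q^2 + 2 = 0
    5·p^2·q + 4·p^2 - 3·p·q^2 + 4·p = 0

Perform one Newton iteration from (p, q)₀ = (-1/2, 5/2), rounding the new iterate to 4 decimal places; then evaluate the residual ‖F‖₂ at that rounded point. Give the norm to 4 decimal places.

At (-1/2, 5/2): F = (8.3750, 11.5000).
Jacobian J = [[6·p·q - 6·p + 2, 3·p^2 + 2·q], [10·p·q + 8·p - 3·q^2 + 4, 5·p^2 - 6·p·q]].
At the point, J = [[-2.5000, 5.7500], [-31.2500, 8.7500]] (det J = 157.8125).
Solving J·Δ = −F gives Δ = (-0.0453, -1.4762).
Then the next iterate is (p, q)₁ = (-0.5453, 1.0238).
Re-evaluating at (-0.5453, 1.0238): F = (1.978797, 2.245049), so ‖F‖₂ = 2.9926.

2.9926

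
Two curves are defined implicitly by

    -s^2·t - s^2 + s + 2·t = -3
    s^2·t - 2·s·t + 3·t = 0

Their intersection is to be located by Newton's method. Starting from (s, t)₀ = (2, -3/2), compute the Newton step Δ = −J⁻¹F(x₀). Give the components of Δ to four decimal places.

(-1.0000, 0.5000)

At (2, -3/2): F = (4.0000, -4.5000).
Jacobian J = [[-2·s·t - 2·s + 1, -s^2 + 2], [2·s·t - 2·t, s^2 - 2·s + 3]].
At the point, J = [[3.0000, -2.0000], [-3.0000, 3.0000]] (det J = 3.0000).
Solving J·Δ = −F gives Δ = (-1.0000, 0.5000).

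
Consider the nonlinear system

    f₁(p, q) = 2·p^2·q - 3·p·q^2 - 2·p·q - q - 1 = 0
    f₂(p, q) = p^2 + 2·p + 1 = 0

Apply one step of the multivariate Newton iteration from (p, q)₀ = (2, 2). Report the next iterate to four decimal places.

At (2, 2): F = (-19.0000, 9.0000).
Jacobian J = [[4·p·q - 3·q^2 - 2·q, 2·p^2 - 6·p·q - 2·p - 1], [2·p + 2, 0]].
At the point, J = [[0.0000, -21.0000], [6.0000, 0.0000]] (det J = 126.0000).
Solving J·Δ = −F gives Δ = (-1.5000, -0.9048).
Then the next iterate is (p, q)₁ = (0.5000, 1.0952).

(0.5000, 1.0952)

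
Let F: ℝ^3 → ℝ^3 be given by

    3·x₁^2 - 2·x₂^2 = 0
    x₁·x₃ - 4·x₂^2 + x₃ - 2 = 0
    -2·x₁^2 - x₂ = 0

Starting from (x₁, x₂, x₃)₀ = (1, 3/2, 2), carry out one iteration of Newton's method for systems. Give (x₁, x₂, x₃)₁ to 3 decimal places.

At (1, 3/2, 2): F = (-1.500, -7.000, -3.500).
Jacobian J = [[6·x₁, -4·x₂, 0], [x₃, -8·x₂, x₁ + 1], [-4·x₁, -1, 0]].
At the point, J = [[6.000, -6.000, 0.000], [2.000, -12.000, 2.000], [-4.000, -1.000, 0.000]] (det J = 60.000).
Solving J·Δ = −F gives Δ = (-0.650, -0.900, -1.250).
Then the next iterate is (x₁, x₂, x₃)₁ = (0.350, 0.600, 0.750).

(0.350, 0.600, 0.750)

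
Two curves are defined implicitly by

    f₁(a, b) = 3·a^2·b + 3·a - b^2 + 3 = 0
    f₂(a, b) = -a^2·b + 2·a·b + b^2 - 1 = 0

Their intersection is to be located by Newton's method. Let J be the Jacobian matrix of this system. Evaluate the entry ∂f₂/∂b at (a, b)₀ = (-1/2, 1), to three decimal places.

∂f₂/∂b = -a^2 + 2·a + 2·b.
At (-1/2, 1) this is 0.750.

0.750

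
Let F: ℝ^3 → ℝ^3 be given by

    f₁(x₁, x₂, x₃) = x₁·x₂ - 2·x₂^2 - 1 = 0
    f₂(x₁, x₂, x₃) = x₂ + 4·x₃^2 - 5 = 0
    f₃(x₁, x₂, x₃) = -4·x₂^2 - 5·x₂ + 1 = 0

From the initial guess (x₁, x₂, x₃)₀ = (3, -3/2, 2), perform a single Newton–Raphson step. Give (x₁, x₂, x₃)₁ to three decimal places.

(-3.238, -1.429, 1.402)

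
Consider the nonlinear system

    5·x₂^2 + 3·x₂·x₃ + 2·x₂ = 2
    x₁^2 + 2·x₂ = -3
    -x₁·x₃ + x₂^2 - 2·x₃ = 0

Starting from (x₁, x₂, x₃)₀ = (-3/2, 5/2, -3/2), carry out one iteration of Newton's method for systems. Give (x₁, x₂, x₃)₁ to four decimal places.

At (-3/2, 5/2, -3/2): F = (23.0000, 10.2500, 7.0000).
Jacobian J = [[0, 10·x₂ + 3·x₃ + 2, 3·x₂], [2·x₁, 2, 0], [-x₃, 2·x₂, -x₁ - 2]].
At the point, J = [[0.0000, 22.5000, 7.5000], [-3.0000, 2.0000, 0.0000], [1.5000, 5.0000, -0.5000]] (det J = -168.7500).
Solving J·Δ = −F gives Δ = (2.2026, -1.8211, 2.3967).
Then the next iterate is (x₁, x₂, x₃)₁ = (0.7026, 0.6789, 0.8967).

(0.7026, 0.6789, 0.8967)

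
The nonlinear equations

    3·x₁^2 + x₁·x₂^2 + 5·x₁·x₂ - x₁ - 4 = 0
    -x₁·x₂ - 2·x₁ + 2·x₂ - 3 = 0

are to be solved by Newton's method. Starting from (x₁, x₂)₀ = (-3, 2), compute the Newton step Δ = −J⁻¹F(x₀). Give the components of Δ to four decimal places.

(2.0376, -0.9699)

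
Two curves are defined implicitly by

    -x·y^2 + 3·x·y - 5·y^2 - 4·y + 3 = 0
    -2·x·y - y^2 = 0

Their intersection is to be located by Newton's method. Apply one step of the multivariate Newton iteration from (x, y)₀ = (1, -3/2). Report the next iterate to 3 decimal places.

At (1, -3/2): F = (-9.000, 0.750).
Jacobian J = [[-y^2 + 3·y, -2·x·y + 3·x - 10·y - 4], [-2·y, -2·x - 2·y]].
At the point, J = [[-6.750, 17.000], [3.000, 1.000]] (det J = -57.750).
Solving J·Δ = −F gives Δ = (-0.377, 0.380).
Then the next iterate is (x, y)₁ = (0.623, -1.120).

(0.623, -1.120)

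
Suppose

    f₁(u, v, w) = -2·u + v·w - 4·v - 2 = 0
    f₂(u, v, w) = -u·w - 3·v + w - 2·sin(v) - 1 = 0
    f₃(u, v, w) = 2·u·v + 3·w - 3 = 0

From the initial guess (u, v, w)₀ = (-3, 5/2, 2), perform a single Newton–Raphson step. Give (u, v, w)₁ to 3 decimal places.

At (-3, 5/2, 2): F = (-1.000, -1.69694, -12.000).
Jacobian J = [[-2, w - 4, v], [-w, -2·cos(v) - 3, -u + 1], [2·v, 2·u, 3]].
At the point, J = [[-2.000, -2.000, 2.500], [-2.000, -1.39771, 4.000], [5.000, -6.000, 3.000]] (det J = -44.14231).
Solving J·Δ = −F gives Δ = (1.122, -0.693, 0.743).
Then the next iterate is (u, v, w)₁ = (-1.878, 1.807, 2.743).

(-1.878, 1.807, 2.743)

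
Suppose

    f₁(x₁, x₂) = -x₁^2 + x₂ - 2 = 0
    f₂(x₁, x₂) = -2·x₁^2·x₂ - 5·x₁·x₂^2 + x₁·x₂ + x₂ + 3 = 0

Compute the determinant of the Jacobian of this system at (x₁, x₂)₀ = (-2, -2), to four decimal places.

J = [[-2·x₁, 1], [-4·x₁·x₂ - 5·x₂^2 + x₂, -2·x₁^2 - 10·x₁·x₂ + x₁ + 1]].
At the point, J = [[4.0000, 1.0000], [-38.0000, -49.0000]].
det J = -158.0000.

-158.0000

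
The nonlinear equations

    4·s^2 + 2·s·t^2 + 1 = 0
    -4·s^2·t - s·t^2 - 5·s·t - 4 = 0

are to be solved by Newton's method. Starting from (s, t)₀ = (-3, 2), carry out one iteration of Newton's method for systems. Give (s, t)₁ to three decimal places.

At (-3, 2): F = (13.000, -34.000).
Jacobian J = [[8·s + 2·t^2, 4·s·t], [-8·s·t - t^2 - 5·t, -4·s^2 - 2·s·t - 5·s]].
At the point, J = [[-16.000, -24.000], [34.000, -9.000]] (det J = 960.000).
Solving J·Δ = −F gives Δ = (0.972, -0.106).
Then the next iterate is (s, t)₁ = (-2.028, 1.894).

(-2.028, 1.894)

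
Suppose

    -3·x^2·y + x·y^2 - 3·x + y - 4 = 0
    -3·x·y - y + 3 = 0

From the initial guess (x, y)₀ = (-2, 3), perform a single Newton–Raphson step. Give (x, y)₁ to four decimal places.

At (-2, 3): F = (-49.0000, 18.0000).
Jacobian J = [[-6·x·y + y^2 - 3, -3·x^2 + 2·x·y + 1], [-3·y, -3·x - 1]].
At the point, J = [[42.0000, -23.0000], [-9.0000, 5.0000]] (det J = 3.0000).
Solving J·Δ = −F gives Δ = (-56.3333, -105.0000).
Then the next iterate is (x, y)₁ = (-58.3333, -102.0000).

(-58.3333, -102.0000)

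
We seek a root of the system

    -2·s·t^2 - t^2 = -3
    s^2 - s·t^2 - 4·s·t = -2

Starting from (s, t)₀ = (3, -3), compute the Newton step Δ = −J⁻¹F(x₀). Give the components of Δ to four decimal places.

(-2.4691, 0.3704)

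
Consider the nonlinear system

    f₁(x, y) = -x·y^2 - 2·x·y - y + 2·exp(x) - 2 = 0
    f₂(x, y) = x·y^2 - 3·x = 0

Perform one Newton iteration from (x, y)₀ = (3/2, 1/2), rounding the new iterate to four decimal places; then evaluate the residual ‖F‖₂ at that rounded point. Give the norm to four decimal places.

76.4746

At (3/2, 1/2): F = (4.588378, -4.1250).
Jacobian J = [[-y^2 - 2·y + 2·exp(x), -2·x·y - 2·x - 1], [y^2 - 3, 2·x·y]].
At the point, J = [[7.713378, -5.5000], [-2.7500, 1.5000]] (det J = -3.554933).
Solving J·Δ = −F gives Δ = (-4.4459, -5.4008).
Then the next iterate is (x, y)₁ = (-2.9459, -4.9008).
Re-evaluating at (-2.9459, -4.9008): F = (44.885533, -61.916457), so ‖F‖₂ = 76.4746.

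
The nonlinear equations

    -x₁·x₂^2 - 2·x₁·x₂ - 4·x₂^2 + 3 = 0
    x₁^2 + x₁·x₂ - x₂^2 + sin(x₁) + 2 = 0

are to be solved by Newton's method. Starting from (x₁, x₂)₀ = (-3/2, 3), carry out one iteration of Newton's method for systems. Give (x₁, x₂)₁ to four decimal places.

(-1.1099, 1.6373)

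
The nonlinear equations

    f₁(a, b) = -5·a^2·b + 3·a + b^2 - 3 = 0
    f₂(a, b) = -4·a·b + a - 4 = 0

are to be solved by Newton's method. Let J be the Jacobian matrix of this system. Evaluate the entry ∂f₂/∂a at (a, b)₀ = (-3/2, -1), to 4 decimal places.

5.0000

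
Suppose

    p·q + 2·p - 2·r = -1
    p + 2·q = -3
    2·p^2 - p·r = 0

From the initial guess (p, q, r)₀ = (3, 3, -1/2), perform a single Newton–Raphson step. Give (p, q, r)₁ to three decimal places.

(0.103, -1.552, -6.069)

At (3, 3, -1/2): F = (17.000, 12.000, 19.500).
Jacobian J = [[q + 2, p, -2], [1, 2, 0], [4·p - r, 0, -p]].
At the point, J = [[5.000, 3.000, -2.000], [1.000, 2.000, 0.000], [12.500, 0.000, -3.000]] (det J = 29.000).
Solving J·Δ = −F gives Δ = (-2.897, -4.552, -5.569).
Then the next iterate is (p, q, r)₁ = (0.103, -1.552, -6.069).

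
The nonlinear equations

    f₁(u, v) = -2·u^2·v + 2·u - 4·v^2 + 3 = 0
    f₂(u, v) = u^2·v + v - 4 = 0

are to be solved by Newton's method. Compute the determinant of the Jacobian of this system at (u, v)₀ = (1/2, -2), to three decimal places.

38.500

J = [[-4·u·v + 2, -2·u^2 - 8·v], [2·u·v, u^2 + 1]].
At the point, J = [[6.000, 15.500], [-2.000, 1.250]].
det J = 38.500.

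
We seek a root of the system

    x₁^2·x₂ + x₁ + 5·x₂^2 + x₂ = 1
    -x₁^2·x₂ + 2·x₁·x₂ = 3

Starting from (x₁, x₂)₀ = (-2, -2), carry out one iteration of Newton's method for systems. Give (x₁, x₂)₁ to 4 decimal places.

(-1.4484, -1.2024)

At (-2, -2): F = (7.0000, 13.0000).
Jacobian J = [[2·x₁·x₂ + 1, x₁^2 + 10·x₂ + 1], [-2·x₁·x₂ + 2·x₂, -x₁^2 + 2·x₁]].
At the point, J = [[9.0000, -15.0000], [-12.0000, -8.0000]] (det J = -252.0000).
Solving J·Δ = −F gives Δ = (0.5516, 0.7976).
Then the next iterate is (x₁, x₂)₁ = (-1.4484, -1.2024).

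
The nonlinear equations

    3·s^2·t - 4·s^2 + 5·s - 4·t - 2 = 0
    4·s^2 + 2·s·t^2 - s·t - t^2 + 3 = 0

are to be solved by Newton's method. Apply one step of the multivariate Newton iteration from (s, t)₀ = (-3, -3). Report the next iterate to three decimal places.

At (-3, -3): F = (-122.000, -33.000).
Jacobian J = [[6·s·t - 8·s + 5, 3·s^2 - 4], [8·s + 2·t^2 - t, 4·s·t - s - 2·t]].
At the point, J = [[83.000, 23.000], [-3.000, 45.000]] (det J = 3804.000).
Solving J·Δ = −F gives Δ = (1.244, 0.816).
Then the next iterate is (s, t)₁ = (-1.756, -2.184).

(-1.756, -2.184)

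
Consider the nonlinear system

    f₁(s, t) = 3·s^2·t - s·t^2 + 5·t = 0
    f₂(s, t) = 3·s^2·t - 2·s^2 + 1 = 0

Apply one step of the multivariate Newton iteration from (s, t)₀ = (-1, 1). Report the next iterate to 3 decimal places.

At (-1, 1): F = (9.000, 2.000).
Jacobian J = [[6·s·t - t^2, 3·s^2 - 2·s·t + 5], [6·s·t - 4·s, 3·s^2]].
At the point, J = [[-7.000, 10.000], [-2.000, 3.000]] (det J = -1.000).
Solving J·Δ = −F gives Δ = (7.000, 4.000).
Then the next iterate is (s, t)₁ = (6.000, 5.000).

(6.000, 5.000)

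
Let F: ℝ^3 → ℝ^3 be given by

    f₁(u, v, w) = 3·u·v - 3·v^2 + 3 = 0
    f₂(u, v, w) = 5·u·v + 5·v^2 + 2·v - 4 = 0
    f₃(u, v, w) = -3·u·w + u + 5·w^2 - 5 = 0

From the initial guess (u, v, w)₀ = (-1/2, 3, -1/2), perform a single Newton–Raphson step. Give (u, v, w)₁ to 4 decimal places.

(-0.3737, 1.5968, -1.8383)

At (-1/2, 3, -1/2): F = (-28.5000, 39.5000, -5.0000).
Jacobian J = [[3·v, 3·u - 6·v, 0], [5·v, 5·u + 10·v + 2, 0], [-3·w + 1, 0, -3·u + 10·w]].
At the point, J = [[9.0000, -19.5000, 0.0000], [15.0000, 29.5000, 0.0000], [2.5000, 0.0000, -3.5000]] (det J = -1953.0000).
Solving J·Δ = −F gives Δ = (0.1263, -1.4032, -1.3383).
Then the next iterate is (u, v, w)₁ = (-0.3737, 1.5968, -1.8383).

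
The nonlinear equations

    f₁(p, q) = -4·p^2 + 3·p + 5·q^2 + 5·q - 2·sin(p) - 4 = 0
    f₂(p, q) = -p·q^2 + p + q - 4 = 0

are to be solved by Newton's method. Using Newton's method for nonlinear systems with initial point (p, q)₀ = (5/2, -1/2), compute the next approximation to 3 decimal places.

At (5/2, -1/2): F = (-23.94694, -2.625).
Jacobian J = [[-8·p - 2·cos(p) + 3, 10·q + 5], [-q^2 + 1, -2·p·q + 1]].
At the point, J = [[-15.39771, 0.000], [0.750, 3.500]] (det J = -53.89199).
Solving J·Δ = −F gives Δ = (-1.555, 1.083).
Then the next iterate is (p, q)₁ = (0.945, 0.583).

(0.945, 0.583)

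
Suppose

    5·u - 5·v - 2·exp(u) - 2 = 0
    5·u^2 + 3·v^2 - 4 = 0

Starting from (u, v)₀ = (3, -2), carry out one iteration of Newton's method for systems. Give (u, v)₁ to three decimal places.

At (3, -2): F = (-17.17107, 53.000).
Jacobian J = [[-2·exp(u) + 5, -5], [10·u, 6·v]].
At the point, J = [[-35.17107, -5.000], [30.000, -12.000]] (det J = 572.05289).
Solving J·Δ = −F gives Δ = (-0.823, 2.358).
Then the next iterate is (u, v)₁ = (2.177, 0.358).

(2.177, 0.358)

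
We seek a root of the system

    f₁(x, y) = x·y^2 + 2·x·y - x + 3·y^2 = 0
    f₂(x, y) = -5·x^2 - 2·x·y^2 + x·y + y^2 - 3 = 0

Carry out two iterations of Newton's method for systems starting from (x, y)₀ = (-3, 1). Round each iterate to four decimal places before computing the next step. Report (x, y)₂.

At (-3, 1): F = (-3.0000, -44.0000).
Jacobian J = [[y^2 + 2·y - 1, 2·x·y + 2·x + 6·y], [-10·x - 2·y^2 + y, -4·x·y + x + 2·y]].
At the point, J = [[2.0000, -6.0000], [29.0000, 11.0000]] (det J = 196.0000).
Solving J·Δ = −F gives Δ = (1.5153, 0.0051).
Then the next iterate is (x, y)₁ = (-1.4847, 1.0051).
Round to (-1.4847, 1.0051) and repeat: F = (0.030952, -11.503951), J = [[2.020426, 0.076656], [13.831648, 6.494588]].
Δ = (-0.0898, 1.9625), so (x, y)₂ = (-1.5745, 2.9676).

(-1.5745, 2.9676)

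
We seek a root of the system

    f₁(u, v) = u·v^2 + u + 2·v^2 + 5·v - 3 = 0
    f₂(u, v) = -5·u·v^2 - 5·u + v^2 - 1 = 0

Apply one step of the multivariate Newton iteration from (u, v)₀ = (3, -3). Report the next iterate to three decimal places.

(0.488, -2.805)

At (3, -3): F = (30.000, -142.000).
Jacobian J = [[v^2 + 1, 2·u·v + 4·v + 5], [-5·v^2 - 5, -10·u·v + 2·v]].
At the point, J = [[10.000, -25.000], [-50.000, 84.000]] (det J = -410.000).
Solving J·Δ = −F gives Δ = (-2.512, 0.195).
Then the next iterate is (u, v)₁ = (0.488, -2.805).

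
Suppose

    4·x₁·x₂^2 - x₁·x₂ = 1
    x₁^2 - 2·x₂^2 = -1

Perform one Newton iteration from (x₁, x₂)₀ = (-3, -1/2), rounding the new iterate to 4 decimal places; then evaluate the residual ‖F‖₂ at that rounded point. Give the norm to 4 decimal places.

3.2454

At (-3, -1/2): F = (-5.5000, 9.5000).
Jacobian J = [[4·x₂^2 - x₂, 8·x₁·x₂ - x₁], [2·x₁, -4·x₂]].
At the point, J = [[1.5000, 15.0000], [-6.0000, 2.0000]] (det J = 93.0000).
Solving J·Δ = −F gives Δ = (1.6505, 0.2016).
Then the next iterate is (x₁, x₂)₁ = (-1.3495, -0.2984).
Re-evaluating at (-1.3495, -0.2984): F = (-1.883343, 2.643065), so ‖F‖₂ = 3.2454.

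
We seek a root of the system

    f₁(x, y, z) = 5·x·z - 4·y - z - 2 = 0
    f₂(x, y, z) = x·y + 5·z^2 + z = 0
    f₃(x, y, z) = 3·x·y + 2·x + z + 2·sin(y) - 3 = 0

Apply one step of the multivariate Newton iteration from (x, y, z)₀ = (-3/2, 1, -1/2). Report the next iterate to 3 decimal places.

At (-3/2, 1, -1/2): F = (-1.750, -0.750, -9.31706).
Jacobian J = [[5·z, -4, 5·x - 1], [y, x, 10·z + 1], [3·y + 2, 3·x + 2·cos(y), 1]].
At the point, J = [[-2.500, -4.000, -8.500], [1.000, -1.500, -4.000], [5.000, -3.41940, 1.000]] (det J = 87.25881).
Solving J·Δ = −F gives Δ = (0.327, -2.053, 0.664).
Then the next iterate is (x, y, z)₁ = (-1.173, -1.053, 0.164).

(-1.173, -1.053, 0.164)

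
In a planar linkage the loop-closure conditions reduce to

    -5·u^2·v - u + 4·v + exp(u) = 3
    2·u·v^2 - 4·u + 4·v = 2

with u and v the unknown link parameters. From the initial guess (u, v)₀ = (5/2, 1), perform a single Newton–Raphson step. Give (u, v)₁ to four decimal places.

At (5/2, 1): F = (-20.567506, -3.0000).
Jacobian J = [[-10·u·v + exp(u) - 1, -5·u^2 + 4], [2·v^2 - 4, 4·u·v + 4]].
At the point, J = [[-13.817506, -27.2500], [-2.0000, 14.0000]] (det J = -247.945085).
Solving J·Δ = −F gives Δ = (-1.4910, 0.0013).
Then the next iterate is (u, v)₁ = (1.0090, 1.0013).

(1.0090, 1.0013)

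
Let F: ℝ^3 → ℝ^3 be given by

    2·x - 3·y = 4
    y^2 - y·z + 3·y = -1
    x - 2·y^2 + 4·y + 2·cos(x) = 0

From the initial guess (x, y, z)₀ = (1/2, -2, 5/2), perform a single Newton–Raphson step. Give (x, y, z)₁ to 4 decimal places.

At (1/2, -2, 5/2): F = (3.0000, 4.0000, -13.744835).
Jacobian J = [[2, -3, 0], [0, 2·y - z + 3, -y], [-2·sin(x) + 1, -4·y + 4, 0]].
At the point, J = [[2.0000, -3.0000, 0.0000], [0.0000, -3.5000, 2.0000], [0.041149, 12.0000, 0.0000]] (det J = -48.246894).
Solving J·Δ = −F gives Δ = (0.2170, 1.1447, 0.0032).
Then the next iterate is (x, y, z)₁ = (0.7170, -0.8553, 2.5032).

(0.7170, -0.8553, 2.5032)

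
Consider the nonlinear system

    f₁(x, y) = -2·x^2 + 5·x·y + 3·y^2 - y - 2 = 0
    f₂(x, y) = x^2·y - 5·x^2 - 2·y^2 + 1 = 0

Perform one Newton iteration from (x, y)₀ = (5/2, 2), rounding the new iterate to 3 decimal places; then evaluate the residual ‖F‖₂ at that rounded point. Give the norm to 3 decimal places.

At (5/2, 2): F = (20.500, -25.750).
Jacobian J = [[-4·x + 5·y, 5·x + 6·y - 1], [2·x·y - 10·x, x^2 - 4·y]].
At the point, J = [[0.000, 23.500], [-15.000, -1.750]] (det J = 352.500).
Solving J·Δ = −F gives Δ = (-1.615, -0.872).
Then the next iterate is (x, y)₁ = (0.885, 1.128).
Re-evaluating at (0.885, 1.128): F = (4.11410, -4.57742), so ‖F‖₂ = 6.155.

6.155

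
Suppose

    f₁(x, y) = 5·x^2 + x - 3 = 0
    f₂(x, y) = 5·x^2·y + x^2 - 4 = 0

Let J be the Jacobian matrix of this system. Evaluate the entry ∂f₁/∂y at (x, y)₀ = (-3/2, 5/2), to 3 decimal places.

0.000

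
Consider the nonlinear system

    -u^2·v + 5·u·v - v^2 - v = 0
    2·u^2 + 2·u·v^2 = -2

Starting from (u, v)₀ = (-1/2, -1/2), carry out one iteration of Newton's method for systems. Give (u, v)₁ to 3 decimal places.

(0.596, -1.105)

At (-1/2, -1/2): F = (1.625, 2.250).
Jacobian J = [[-2·u·v + 5·v, -u^2 + 5·u - 2·v - 1], [4·u + 2·v^2, 4·u·v]].
At the point, J = [[-3.000, -2.750], [-1.500, 1.000]] (det J = -7.125).
Solving J·Δ = −F gives Δ = (1.096, -0.605).
Then the next iterate is (u, v)₁ = (0.596, -1.105).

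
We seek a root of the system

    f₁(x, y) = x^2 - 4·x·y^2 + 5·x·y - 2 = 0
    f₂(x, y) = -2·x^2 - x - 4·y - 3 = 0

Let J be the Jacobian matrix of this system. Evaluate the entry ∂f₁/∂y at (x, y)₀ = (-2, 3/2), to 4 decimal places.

14.0000

∂f₁/∂y = -8·x·y + 5·x.
At (-2, 3/2) this is 14.0000.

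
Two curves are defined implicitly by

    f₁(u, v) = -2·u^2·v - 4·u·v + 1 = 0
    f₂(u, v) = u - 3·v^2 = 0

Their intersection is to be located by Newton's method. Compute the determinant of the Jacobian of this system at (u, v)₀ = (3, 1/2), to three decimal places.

54.000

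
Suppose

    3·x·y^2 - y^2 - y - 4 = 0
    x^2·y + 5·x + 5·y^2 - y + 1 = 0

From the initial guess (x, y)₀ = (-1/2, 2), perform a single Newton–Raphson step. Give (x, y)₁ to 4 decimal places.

At (-1/2, 2): F = (-16.0000, 17.0000).
Jacobian J = [[3·y^2, 6·x·y - 2·y - 1], [2·x·y + 5, x^2 + 10·y - 1]].
At the point, J = [[12.0000, -11.0000], [3.0000, 19.2500]] (det J = 264.0000).
Solving J·Δ = −F gives Δ = (0.4583, -0.9545).
Then the next iterate is (x, y)₁ = (-0.0417, 1.0455).

(-0.0417, 1.0455)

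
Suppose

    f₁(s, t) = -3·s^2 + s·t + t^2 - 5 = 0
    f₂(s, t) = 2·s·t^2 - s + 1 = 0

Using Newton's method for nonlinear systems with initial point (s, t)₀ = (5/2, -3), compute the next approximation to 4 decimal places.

At (5/2, -3): F = (-22.2500, 43.5000).
Jacobian J = [[-6·s + t, s + 2·t], [2·t^2 - 1, 4·s·t]].
At the point, J = [[-18.0000, -3.5000], [17.0000, -30.0000]] (det J = 599.5000).
Solving J·Δ = −F gives Δ = (-1.3674, 0.6751).
Then the next iterate is (s, t)₁ = (1.1326, -2.3249).

(1.1326, -2.3249)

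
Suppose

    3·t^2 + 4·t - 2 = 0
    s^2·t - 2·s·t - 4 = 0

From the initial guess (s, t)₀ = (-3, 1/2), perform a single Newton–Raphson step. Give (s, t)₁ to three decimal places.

At (-3, 1/2): F = (0.750, 3.500).
Jacobian J = [[0, 6·t + 4], [2·s·t - 2·t, s^2 - 2·s]].
At the point, J = [[0.000, 7.000], [-4.000, 15.000]] (det J = 28.000).
Solving J·Δ = −F gives Δ = (0.473, -0.107).
Then the next iterate is (s, t)₁ = (-2.527, 0.393).

(-2.527, 0.393)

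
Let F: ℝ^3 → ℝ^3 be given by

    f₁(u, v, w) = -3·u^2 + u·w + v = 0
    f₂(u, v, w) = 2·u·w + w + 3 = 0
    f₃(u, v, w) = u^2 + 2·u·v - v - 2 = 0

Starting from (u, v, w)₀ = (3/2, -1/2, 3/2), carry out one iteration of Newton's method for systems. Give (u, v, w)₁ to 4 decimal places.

At (3/2, -1/2, 3/2): F = (-5.0000, 9.0000, -0.7500).
Jacobian J = [[-6·u + w, 1, u], [2·w, 0, 2·u + 1], [2·u + 2·v, 2·u - 1, 0]].
At the point, J = [[-7.5000, 1.0000, 1.5000], [3.0000, 0.0000, 4.0000], [2.0000, 2.0000, 0.0000]] (det J = 77.0000).
Solving J·Δ = −F gives Δ = (-0.8312, 1.2062, -1.6266).
Then the next iterate is (u, v, w)₁ = (0.6688, 0.7062, -0.1266).

(0.6688, 0.7062, -0.1266)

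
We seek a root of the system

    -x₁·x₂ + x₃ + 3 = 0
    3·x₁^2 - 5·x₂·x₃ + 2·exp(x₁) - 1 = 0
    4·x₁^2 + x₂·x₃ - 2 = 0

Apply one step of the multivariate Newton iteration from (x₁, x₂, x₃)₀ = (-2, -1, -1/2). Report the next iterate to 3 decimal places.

(-1.114, -2.140, 0.394)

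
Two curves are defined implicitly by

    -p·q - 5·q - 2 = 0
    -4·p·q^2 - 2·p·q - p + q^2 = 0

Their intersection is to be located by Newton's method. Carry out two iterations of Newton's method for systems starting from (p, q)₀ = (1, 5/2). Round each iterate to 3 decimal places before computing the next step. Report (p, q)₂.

(1.994, -0.285)

At (1, 5/2): F = (-17.000, -24.750).
Jacobian J = [[-q, -p - 5], [-4·q^2 - 2·q - 1, -8·p·q - 2·p + 2·q]].
At the point, J = [[-2.500, -6.000], [-31.000, -17.000]] (det J = -143.500).
Solving J·Δ = −F gives Δ = (0.979, -3.241).
Then the next iterate is (p, q)₁ = (1.979, -0.741).
Round to (1.979, -0.741) and repeat: F = (3.17144, -2.84357), J = [[0.741, -6.979], [-1.71432, 6.29151]].
Δ = (0.015, 0.456), so (p, q)₂ = (1.994, -0.285).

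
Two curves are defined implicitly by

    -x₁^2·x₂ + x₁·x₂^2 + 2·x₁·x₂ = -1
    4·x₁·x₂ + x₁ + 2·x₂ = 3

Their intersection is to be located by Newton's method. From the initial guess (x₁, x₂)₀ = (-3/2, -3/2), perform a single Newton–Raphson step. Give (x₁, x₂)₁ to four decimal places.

At (-3/2, -3/2): F = (5.5000, 1.5000).
Jacobian J = [[-2·x₁·x₂ + x₂^2 + 2·x₂, -x₁^2 + 2·x₁·x₂ + 2·x₁], [4·x₂ + 1, 4·x₁ + 2]].
At the point, J = [[-5.2500, -0.7500], [-5.0000, -4.0000]] (det J = 17.2500).
Solving J·Δ = −F gives Δ = (1.2101, -1.1377).
Then the next iterate is (x₁, x₂)₁ = (-0.2899, -2.6377).

(-0.2899, -2.6377)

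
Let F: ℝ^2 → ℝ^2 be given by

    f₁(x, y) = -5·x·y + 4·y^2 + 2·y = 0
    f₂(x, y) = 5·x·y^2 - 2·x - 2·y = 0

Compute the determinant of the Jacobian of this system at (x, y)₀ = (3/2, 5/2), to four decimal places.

-867.8750

J = [[-5·y, -5·x + 8·y + 2], [5·y^2 - 2, 10·x·y - 2]].
At the point, J = [[-12.5000, 14.5000], [29.2500, 35.5000]].
det J = -867.8750.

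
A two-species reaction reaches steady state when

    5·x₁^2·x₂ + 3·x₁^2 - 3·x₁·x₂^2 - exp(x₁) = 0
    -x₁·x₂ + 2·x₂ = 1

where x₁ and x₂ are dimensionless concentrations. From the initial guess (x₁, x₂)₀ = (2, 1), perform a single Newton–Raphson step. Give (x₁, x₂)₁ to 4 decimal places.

(1.0000, 1.3750)

At (2, 1): F = (18.610944, -1.0000).
Jacobian J = [[10·x₁·x₂ + 6·x₁ - 3·x₂^2 - exp(x₁), 5·x₁^2 - 6·x₁·x₂], [-x₂, -x₁ + 2]].
At the point, J = [[21.610944, 8.0000], [-1.0000, 0.0000]] (det J = 8.0000).
Solving J·Δ = −F gives Δ = (-1.0000, 0.3750).
Then the next iterate is (x₁, x₂)₁ = (1.0000, 1.3750).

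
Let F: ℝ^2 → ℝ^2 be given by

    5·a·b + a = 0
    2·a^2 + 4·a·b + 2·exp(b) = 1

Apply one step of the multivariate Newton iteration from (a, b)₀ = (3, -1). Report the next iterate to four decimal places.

(1.6027, -0.5726)

At (3, -1): F = (-12.0000, 5.735759).
Jacobian J = [[5·b + 1, 5·a], [4·a + 4·b, 4·a + 2·exp(b)]].
At the point, J = [[-4.0000, 15.0000], [8.0000, 12.735759]] (det J = -170.943036).
Solving J·Δ = −F gives Δ = (-1.3973, 0.4274).
Then the next iterate is (a, b)₁ = (1.6027, -0.5726).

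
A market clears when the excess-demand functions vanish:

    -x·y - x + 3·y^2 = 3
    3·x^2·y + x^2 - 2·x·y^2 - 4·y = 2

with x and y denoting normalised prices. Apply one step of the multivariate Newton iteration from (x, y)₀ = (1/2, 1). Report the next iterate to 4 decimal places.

(77.0000, 29.0000)

At (1/2, 1): F = (-1.0000, -6.0000).
Jacobian J = [[-y - 1, -x + 6·y], [6·x·y + 2·x - 2·y^2, 3·x^2 - 4·x·y - 4]].
At the point, J = [[-2.0000, 5.5000], [2.0000, -5.2500]] (det J = -0.5000).
Solving J·Δ = −F gives Δ = (76.5000, 28.0000).
Then the next iterate is (x, y)₁ = (77.0000, 29.0000).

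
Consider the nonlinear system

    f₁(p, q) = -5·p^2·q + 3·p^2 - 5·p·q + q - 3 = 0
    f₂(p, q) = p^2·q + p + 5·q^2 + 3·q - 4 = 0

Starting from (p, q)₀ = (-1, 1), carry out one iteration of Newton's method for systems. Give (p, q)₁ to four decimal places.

At (-1, 1): F = (1.0000, 4.0000).
Jacobian J = [[-10·p·q + 6·p - 5·q, -5·p^2 - 5·p + 1], [2·p·q + 1, p^2 + 10·q + 3]].
At the point, J = [[-1.0000, 1.0000], [-1.0000, 14.0000]] (det J = -13.0000).
Solving J·Δ = −F gives Δ = (0.7692, -0.2308).
Then the next iterate is (p, q)₁ = (-0.2308, 0.7692).

(-0.2308, 0.7692)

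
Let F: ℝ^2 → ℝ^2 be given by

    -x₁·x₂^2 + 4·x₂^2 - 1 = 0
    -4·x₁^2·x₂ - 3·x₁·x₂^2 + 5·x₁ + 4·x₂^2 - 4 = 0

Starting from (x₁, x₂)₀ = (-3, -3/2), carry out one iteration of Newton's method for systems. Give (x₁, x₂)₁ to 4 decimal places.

(-2.6106, -0.8393)

At (-3, -3/2): F = (14.7500, 64.2500).
Jacobian J = [[-x₂^2, -2·x₁·x₂ + 8·x₂], [-8·x₁·x₂ - 3·x₂^2 + 5, -4·x₁^2 - 6·x₁·x₂ + 8·x₂]].
At the point, J = [[-2.2500, -21.0000], [-37.7500, -75.0000]] (det J = -624.0000).
Solving J·Δ = −F gives Δ = (0.3894, 0.6607).
Then the next iterate is (x₁, x₂)₁ = (-2.6106, -0.8393).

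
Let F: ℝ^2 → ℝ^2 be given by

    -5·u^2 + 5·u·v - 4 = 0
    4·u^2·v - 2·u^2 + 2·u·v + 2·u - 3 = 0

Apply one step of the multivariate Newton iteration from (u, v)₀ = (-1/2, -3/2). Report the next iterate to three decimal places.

At (-1/2, -3/2): F = (-1.500, -4.500).
Jacobian J = [[-10·u + 5·v, 5·u], [8·u·v - 4·u + 2·v + 2, 4·u^2 + 2·u]].
At the point, J = [[-2.500, -2.500], [7.000, 0.000]] (det J = 17.500).
Solving J·Δ = −F gives Δ = (0.643, -1.243).
Then the next iterate is (u, v)₁ = (0.143, -2.743).

(0.143, -2.743)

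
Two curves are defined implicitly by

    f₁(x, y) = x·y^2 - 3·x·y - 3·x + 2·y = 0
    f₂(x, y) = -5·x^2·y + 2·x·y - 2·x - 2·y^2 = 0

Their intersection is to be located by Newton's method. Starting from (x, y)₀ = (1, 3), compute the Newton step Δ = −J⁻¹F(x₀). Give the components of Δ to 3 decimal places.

At (1, 3): F = (3.000, -29.000).
Jacobian J = [[y^2 - 3·y - 3, 2·x·y - 3·x + 2], [-10·x·y + 2·y - 2, -5·x^2 + 2·x - 4·y]].
At the point, J = [[-3.000, 5.000], [-26.000, -15.000]] (det J = 175.000).
Solving J·Δ = −F gives Δ = (-0.571, -0.943).

(-0.571, -0.943)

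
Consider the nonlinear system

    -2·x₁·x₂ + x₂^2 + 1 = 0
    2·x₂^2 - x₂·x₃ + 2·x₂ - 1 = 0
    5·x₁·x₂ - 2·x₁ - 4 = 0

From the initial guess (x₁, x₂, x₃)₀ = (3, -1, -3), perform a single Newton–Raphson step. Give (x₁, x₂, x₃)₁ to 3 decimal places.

At (3, -1, -3): F = (8.000, -4.000, -25.000).
Jacobian J = [[-2·x₂, -2·x₁ + 2·x₂, 0], [0, 4·x₂ - x₃ + 2, -x₂], [5·x₂ - 2, 5·x₁, 0]].
At the point, J = [[2.000, -8.000, 0.000], [0.000, 1.000, 1.000], [-7.000, 15.000, 0.000]] (det J = 26.000).
Solving J·Δ = −F gives Δ = (-3.077, 0.231, 3.769).
Then the next iterate is (x₁, x₂, x₃)₁ = (-0.077, -0.769, 0.769).

(-0.077, -0.769, 0.769)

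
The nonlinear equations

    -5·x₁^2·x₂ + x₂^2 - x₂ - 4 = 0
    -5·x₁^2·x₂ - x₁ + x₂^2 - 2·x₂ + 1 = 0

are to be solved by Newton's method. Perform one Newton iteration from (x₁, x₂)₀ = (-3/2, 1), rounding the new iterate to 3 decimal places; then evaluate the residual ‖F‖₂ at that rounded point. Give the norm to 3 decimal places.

At (-3/2, 1): F = (-15.250, -9.750).
Jacobian J = [[-10·x₁·x₂, -5·x₁^2 + 2·x₂ - 1], [-10·x₁·x₂ - 1, -5·x₁^2 + 2·x₂ - 2]].
At the point, J = [[15.000, -10.250], [14.000, -11.250]] (det J = -25.250).
Solving J·Δ = −F gives Δ = (2.837, 2.663).
Then the next iterate is (x₁, x₂)₁ = (1.337, 3.663).
Re-evaluating at (1.337, 3.663): F = (-26.98476, -26.98476), so ‖F‖₂ = 38.162.

38.162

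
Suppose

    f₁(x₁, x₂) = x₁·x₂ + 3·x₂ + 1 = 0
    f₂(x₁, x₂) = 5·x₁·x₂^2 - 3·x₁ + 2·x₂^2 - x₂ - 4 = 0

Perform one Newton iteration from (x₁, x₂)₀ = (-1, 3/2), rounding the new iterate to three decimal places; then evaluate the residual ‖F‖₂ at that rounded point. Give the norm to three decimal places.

1.451

At (-1, 3/2): F = (4.000, -9.250).
Jacobian J = [[x₂, x₁ + 3], [5·x₂^2 - 3, 10·x₁·x₂ + 4·x₂ - 1]].
At the point, J = [[1.500, 2.000], [8.250, -10.000]] (det J = -31.500).
Solving J·Δ = −F gives Δ = (-0.683, -1.488).
Then the next iterate is (x₁, x₂)₁ = (-1.683, 0.012).
Re-evaluating at (-1.683, 0.012): F = (1.01580, 1.03608), so ‖F‖₂ = 1.451.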